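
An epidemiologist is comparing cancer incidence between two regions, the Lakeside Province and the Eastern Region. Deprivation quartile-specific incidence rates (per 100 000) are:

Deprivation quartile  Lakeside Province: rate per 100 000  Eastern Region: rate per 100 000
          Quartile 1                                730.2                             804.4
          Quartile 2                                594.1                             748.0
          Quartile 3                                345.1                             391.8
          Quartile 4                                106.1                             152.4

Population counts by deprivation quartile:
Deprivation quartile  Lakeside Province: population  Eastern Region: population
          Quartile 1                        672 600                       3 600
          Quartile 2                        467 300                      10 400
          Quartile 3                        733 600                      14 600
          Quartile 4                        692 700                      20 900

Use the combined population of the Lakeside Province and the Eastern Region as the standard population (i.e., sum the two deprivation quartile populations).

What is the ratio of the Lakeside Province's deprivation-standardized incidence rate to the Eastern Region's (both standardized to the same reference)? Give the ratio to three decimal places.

Combined standard total = 2 615 700; weights = 0.2585, 0.1826, 0.2860, 0.2728.
The Lakeside Province: 0.2585×730.2 + 0.1826×594.1 + 0.2860×345.1 + 0.2728×106.1 = 424.9262 per 100 000.
The Eastern Region: 0.2585×804.4 + 0.1826×748.0 + 0.2860×391.8 + 0.2728×152.4 = 498.2040 per 100 000.
Ratio = 424.9262 ÷ 498.2040 = 0.85292.

0.853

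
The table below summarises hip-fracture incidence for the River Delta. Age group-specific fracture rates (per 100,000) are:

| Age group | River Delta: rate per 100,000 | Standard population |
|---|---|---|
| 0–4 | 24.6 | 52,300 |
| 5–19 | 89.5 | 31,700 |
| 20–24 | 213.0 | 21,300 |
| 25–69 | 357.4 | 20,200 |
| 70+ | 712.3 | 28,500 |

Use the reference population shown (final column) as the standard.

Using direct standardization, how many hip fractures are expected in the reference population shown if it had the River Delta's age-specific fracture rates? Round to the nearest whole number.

Expected hip fractures = Σ (standard pop × age-specific rate ÷ 100,000)
= 52,300×24.6/100,000 + 31,700×89.5/100,000 + 21,300×213.0/100,000 + 20,200×357.4/100,000 + 28,500×712.3/100,000
= 12.87 + 28.37 + 45.37 + 72.19 + 203.01 = 361.81.

362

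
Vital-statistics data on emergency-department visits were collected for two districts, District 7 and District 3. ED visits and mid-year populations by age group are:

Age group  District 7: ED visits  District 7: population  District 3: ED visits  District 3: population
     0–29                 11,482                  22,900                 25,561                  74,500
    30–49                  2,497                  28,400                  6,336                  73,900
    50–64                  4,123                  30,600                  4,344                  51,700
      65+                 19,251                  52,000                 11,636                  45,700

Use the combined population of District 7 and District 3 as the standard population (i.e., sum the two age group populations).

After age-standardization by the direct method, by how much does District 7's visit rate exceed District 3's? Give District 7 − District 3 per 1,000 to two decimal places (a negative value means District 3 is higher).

Age-specific rates per 1,000 for District 7: 501.397, 87.923, 134.739, 370.212.
For District 3: 343.101, 85.737, 84.023, 254.617.
Combined standard total = 379,700; weights = 0.2565, 0.2694, 0.2168, 0.2573.
District 7: 0.2565×501.397 + 0.2694×87.923 + 0.2168×134.739 + 0.2573×370.212 = 276.7691 per 1,000.
District 3: 0.2565×343.101 + 0.2694×85.737 + 0.2168×84.023 + 0.2573×254.617 = 194.8384 per 1,000.
Difference = 276.7691 − 194.8384 = 81.9307.

81.93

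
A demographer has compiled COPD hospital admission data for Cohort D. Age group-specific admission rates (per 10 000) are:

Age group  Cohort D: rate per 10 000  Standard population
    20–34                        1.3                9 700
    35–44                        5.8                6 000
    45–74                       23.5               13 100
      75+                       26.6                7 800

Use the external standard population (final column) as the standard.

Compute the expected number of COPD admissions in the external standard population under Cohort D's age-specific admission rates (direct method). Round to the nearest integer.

56

Expected COPD admissions = Σ (standard pop × age-specific rate ÷ 10 000)
= 9 700×1.3/10 000 + 6 000×5.8/10 000 + 13 100×23.5/10 000 + 7 800×26.6/10 000
= 1.26 + 3.48 + 30.79 + 20.75 = 56.27.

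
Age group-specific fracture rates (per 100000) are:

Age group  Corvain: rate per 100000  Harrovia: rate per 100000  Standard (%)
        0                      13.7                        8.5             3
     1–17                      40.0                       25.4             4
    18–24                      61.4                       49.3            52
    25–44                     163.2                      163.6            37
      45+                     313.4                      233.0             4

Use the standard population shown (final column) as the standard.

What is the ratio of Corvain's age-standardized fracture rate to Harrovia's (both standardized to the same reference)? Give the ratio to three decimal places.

Standard weights: 0.03, 0.04, 0.52, 0.37, 0.04.
Corvain: 0.0300×13.7 + 0.0400×40.0 + 0.5200×61.4 + 0.3700×163.2 + 0.0400×313.4 = 106.8590 per 100000.
Harrovia: 0.0300×8.5 + 0.0400×25.4 + 0.5200×49.3 + 0.3700×163.6 + 0.0400×233.0 = 96.7590 per 100000.
Ratio = 106.8590 ÷ 96.7590 = 1.10438.

1.104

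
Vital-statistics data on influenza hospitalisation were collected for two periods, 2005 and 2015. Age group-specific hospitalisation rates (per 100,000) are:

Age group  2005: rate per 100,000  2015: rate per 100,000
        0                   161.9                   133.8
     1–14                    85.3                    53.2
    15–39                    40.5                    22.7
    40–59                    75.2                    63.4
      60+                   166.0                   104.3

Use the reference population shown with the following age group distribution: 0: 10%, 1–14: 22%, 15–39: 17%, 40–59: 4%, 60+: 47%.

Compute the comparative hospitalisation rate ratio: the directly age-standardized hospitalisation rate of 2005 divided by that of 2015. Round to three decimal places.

Standard weights: 0.10, 0.22, 0.17, 0.04, 0.47.
2005: 0.1000×161.9 + 0.2200×85.3 + 0.1700×40.5 + 0.0400×75.2 + 0.4700×166.0 = 122.8690 per 100,000.
2015: 0.1000×133.8 + 0.2200×53.2 + 0.1700×22.7 + 0.0400×63.4 + 0.4700×104.3 = 80.5000 per 100,000.
Ratio = 122.8690 ÷ 80.5000 = 1.52632.

1.526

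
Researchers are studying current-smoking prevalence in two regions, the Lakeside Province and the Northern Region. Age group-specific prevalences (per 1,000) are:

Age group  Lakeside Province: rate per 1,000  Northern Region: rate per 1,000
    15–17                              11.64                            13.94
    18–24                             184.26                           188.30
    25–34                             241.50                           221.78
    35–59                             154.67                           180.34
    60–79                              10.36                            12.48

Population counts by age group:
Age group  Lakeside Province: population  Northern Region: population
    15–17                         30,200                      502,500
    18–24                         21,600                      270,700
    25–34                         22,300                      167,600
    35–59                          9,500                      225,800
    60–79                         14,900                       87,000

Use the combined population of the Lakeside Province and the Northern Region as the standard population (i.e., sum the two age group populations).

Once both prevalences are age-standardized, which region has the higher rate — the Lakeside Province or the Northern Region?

Combined standard total = 1,352,100; weights = 0.3940, 0.2162, 0.1404, 0.1740, 0.0754.
The Lakeside Province: 0.3940×11.64 + 0.2162×184.26 + 0.1404×241.50 + 0.1740×154.67 + 0.0754×10.36 = 106.0352 per 1,000.
The Northern Region: 0.3940×13.94 + 0.2162×188.30 + 0.1404×221.78 + 0.1740×180.34 + 0.0754×12.48 = 109.6721 per 1,000.
The crude rates (115.13 vs 109.25) would put the Lakeside Province higher, but that reflects its age composition; once standardized to a common age structure, the Northern Region has the higher underlying rate.

Northern Region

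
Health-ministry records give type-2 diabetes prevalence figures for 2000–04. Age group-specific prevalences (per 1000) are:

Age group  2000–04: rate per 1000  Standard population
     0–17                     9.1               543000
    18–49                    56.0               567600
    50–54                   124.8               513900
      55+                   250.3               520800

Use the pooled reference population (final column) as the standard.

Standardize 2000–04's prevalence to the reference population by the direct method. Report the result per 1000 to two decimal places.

107.78

Standard total = 2145300; weights = 0.2531, 0.2646, 0.2395, 0.2428.
Standardized rate: 0.2531×9.1 + 0.2646×56.0 + 0.2395×124.8 + 0.2428×250.3 = 107.7788 per 1000.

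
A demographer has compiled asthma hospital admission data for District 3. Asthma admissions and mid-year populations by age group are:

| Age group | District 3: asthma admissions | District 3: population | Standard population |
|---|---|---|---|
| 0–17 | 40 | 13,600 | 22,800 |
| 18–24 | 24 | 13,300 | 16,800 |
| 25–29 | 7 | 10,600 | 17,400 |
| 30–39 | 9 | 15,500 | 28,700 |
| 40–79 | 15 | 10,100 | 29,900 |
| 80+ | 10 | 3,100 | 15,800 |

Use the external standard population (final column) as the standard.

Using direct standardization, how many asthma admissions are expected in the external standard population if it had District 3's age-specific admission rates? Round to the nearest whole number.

221

Age-specific rates per 10,000 for District 3: 29.41, 18.05, 6.60, 5.81, 14.85, 32.26.
Expected asthma admissions = Σ (standard pop × age-specific rate ÷ 10,000)
= 22,800×29.41/10,000 + 16,800×18.05/10,000 + 17,400×6.60/10,000 + 28,700×5.81/10,000 + 29,900×14.85/10,000 + 15,800×32.26/10,000
= 67.06 + 30.32 + 11.49 + 16.66 + 44.41 + 50.97 = 220.90.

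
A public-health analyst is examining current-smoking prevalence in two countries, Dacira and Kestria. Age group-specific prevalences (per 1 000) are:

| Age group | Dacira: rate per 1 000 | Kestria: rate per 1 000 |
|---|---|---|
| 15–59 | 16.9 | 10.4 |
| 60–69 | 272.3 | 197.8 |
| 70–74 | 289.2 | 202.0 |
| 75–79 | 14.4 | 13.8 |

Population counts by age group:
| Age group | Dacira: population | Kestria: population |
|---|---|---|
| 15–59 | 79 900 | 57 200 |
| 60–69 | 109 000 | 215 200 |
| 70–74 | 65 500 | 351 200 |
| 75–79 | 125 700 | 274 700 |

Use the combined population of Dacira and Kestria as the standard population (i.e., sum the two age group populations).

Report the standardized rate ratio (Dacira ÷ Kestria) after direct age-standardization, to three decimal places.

1.397

Combined standard total = 1 278 400; weights = 0.1072, 0.2536, 0.3260, 0.3132.
Dacira: 0.1072×16.9 + 0.2536×272.3 + 0.3260×289.2 + 0.3132×14.4 = 169.6433 per 1 000.
Kestria: 0.1072×10.4 + 0.2536×197.8 + 0.3260×202.0 + 0.3132×13.8 = 121.4421 per 1 000.
Ratio = 169.6433 ÷ 121.4421 = 1.39691.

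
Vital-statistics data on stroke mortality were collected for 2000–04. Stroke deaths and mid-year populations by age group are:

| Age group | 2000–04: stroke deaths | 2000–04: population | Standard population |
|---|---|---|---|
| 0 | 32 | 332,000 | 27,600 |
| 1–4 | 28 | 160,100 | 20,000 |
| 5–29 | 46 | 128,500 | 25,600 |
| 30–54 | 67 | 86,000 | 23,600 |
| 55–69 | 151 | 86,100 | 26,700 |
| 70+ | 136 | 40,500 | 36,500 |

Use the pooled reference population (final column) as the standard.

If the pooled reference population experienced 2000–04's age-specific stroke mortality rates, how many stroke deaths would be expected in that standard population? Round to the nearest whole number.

203

Age-specific rates per 100,000 for 2000–04: 9.64, 17.49, 35.80, 77.91, 175.38, 335.80.
Expected stroke deaths = Σ (standard pop × age-specific rate ÷ 100,000)
= 27,600×9.64/100,000 + 20,000×17.49/100,000 + 25,600×35.80/100,000 + 23,600×77.91/100,000 + 26,700×175.38/100,000 + 36,500×335.80/100,000
= 2.66 + 3.50 + 9.16 + 18.39 + 46.83 + 122.57 = 203.10.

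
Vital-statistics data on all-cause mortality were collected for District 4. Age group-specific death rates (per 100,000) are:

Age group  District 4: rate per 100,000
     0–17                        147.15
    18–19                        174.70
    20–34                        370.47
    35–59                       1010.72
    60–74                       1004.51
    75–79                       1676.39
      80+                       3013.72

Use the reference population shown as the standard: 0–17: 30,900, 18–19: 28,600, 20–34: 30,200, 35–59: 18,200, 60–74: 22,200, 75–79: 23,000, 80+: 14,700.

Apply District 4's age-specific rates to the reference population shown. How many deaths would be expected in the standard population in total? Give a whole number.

1443

Expected deaths = Σ (standard pop × age-specific rate ÷ 100,000)
= 30,900×147.15/100,000 + 28,600×174.70/100,000 + 30,200×370.47/100,000 + 18,200×1010.72/100,000 + 22,200×1004.51/100,000 + 23,000×1676.39/100,000 + 14,700×3013.72/100,000
= 45.47 + 49.96 + 111.88 + 183.95 + 223.00 + 385.57 + 443.02 = 1442.85.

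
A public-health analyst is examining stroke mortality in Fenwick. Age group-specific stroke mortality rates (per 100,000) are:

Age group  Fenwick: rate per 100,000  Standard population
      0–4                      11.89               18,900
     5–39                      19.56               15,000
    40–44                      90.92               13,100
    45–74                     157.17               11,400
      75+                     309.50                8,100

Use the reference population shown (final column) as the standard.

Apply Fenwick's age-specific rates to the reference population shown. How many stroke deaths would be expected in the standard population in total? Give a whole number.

60

Expected stroke deaths = Σ (standard pop × age-specific rate ÷ 100,000)
= 18,900×11.89/100,000 + 15,000×19.56/100,000 + 13,100×90.92/100,000 + 11,400×157.17/100,000 + 8,100×309.50/100,000
= 2.25 + 2.93 + 11.91 + 17.92 + 25.07 = 60.08.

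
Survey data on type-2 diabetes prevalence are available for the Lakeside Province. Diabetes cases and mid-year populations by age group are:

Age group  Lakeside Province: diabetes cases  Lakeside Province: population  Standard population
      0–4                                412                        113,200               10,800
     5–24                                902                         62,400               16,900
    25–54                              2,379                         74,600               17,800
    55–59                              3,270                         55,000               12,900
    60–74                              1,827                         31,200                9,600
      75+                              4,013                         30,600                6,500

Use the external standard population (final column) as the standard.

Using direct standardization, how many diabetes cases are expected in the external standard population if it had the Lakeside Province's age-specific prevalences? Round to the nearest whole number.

3033

Age-specific rates per 1,000 for the Lakeside Province: 3.640, 14.455, 31.890, 59.455, 58.558, 131.144.
Expected diabetes cases = Σ (standard pop × age-specific rate ÷ 1,000)
= 10,800×3.640/1,000 + 16,900×14.455/1,000 + 17,800×31.890/1,000 + 12,900×59.455/1,000 + 9,600×58.558/1,000 + 6,500×131.144/1,000
= 39.31 + 244.29 + 567.64 + 766.96 + 562.15 + 852.43 = 3032.79.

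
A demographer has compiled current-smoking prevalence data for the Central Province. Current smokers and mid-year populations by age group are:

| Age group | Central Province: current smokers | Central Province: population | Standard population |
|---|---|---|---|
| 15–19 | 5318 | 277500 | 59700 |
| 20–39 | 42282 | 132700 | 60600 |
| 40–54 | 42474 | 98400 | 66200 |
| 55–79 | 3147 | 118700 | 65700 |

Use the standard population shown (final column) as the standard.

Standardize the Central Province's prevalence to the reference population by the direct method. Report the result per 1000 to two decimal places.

Age-specific rates per 1000 for the Central Province: 19.164, 318.628, 431.646, 26.512.
Standard total = 252200; weights = 0.2367, 0.2403, 0.2625, 0.2605.
Standardized rate: 0.2367×19.164 + 0.2403×318.628 + 0.2625×431.646 + 0.2605×26.512 = 201.3078 per 1000.

201.31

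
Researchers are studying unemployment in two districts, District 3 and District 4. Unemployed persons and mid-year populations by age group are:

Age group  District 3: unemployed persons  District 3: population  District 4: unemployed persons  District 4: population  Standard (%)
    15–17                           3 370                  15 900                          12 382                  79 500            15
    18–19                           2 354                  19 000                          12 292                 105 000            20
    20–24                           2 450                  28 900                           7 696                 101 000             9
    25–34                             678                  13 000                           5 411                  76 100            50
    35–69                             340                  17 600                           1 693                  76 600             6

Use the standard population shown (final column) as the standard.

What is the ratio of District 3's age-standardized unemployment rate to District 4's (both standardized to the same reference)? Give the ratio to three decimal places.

Age-specific rates per 1 000 for District 3: 211.950, 123.895, 84.775, 52.154, 19.318.
For District 4: 155.748, 117.067, 76.198, 71.104, 22.102.
Standard weights: 0.15, 0.20, 0.09, 0.50, 0.06.
District 3: 0.1500×211.950 + 0.2000×123.895 + 0.0900×84.775 + 0.5000×52.154 + 0.0600×19.318 = 91.4372 per 1 000.
District 4: 0.1500×155.748 + 0.2000×117.067 + 0.0900×76.198 + 0.5000×71.104 + 0.0600×22.102 = 90.5114 per 1 000.
Ratio = 91.4372 ÷ 90.5114 = 1.01023.

1.010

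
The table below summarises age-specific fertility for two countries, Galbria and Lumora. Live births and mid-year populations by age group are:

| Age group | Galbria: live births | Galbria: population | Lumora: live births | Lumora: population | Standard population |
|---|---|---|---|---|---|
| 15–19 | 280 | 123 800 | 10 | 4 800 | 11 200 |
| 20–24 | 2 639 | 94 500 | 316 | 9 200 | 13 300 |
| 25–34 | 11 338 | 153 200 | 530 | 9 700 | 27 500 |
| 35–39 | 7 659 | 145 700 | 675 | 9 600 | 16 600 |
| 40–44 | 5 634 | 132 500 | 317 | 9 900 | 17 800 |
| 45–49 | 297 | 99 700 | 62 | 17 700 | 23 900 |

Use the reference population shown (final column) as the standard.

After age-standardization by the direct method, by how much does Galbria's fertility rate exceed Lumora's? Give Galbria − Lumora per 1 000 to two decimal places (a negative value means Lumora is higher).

Age-specific rates per 1 000 for Galbria: 2.262, 27.926, 74.008, 52.567, 42.521, 2.979.
For Lumora: 2.083, 34.348, 54.639, 70.312, 32.020, 3.503.
Standard total = 110 300; weights = 0.1015, 0.1206, 0.2493, 0.1505, 0.1614, 0.2167.
Galbria: 0.1015×2.262 + 0.1206×27.926 + 0.2493×74.008 + 0.1505×52.567 + 0.1614×42.521 + 0.2167×2.979 = 37.4673 per 1 000.
Lumora: 0.1015×2.083 + 0.1206×34.348 + 0.2493×54.639 + 0.1505×70.312 + 0.1614×32.020 + 0.2167×3.503 = 34.4841 per 1 000.
Difference = 37.4673 − 34.4841 = 2.9831.

2.98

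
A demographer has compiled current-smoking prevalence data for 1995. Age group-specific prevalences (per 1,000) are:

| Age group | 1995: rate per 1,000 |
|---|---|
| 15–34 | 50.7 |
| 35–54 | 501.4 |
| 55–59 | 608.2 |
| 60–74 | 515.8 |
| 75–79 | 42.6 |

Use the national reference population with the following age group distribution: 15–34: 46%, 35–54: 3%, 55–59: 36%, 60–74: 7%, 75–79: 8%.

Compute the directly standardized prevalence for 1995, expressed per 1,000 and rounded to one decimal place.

296.8

Standard weights: 0.46, 0.03, 0.36, 0.07, 0.08.
Standardized rate: 0.4600×50.7 + 0.0300×501.4 + 0.3600×608.2 + 0.0700×515.8 + 0.0800×42.6 = 296.8300 per 1,000.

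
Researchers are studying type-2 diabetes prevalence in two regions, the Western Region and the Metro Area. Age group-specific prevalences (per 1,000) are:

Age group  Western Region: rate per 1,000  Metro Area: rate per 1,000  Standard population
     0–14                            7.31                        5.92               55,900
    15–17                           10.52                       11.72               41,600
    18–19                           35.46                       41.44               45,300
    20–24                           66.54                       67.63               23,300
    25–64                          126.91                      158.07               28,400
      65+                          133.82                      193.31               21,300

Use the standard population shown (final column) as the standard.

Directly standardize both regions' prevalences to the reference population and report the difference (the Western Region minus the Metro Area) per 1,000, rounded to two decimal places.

Standard total = 215,800; weights = 0.2590, 0.1928, 0.2099, 0.1080, 0.1316, 0.0987.
The Western Region: 0.2590×7.31 + 0.1928×10.52 + 0.2099×35.46 + 0.1080×66.54 + 0.1316×126.91 + 0.0987×133.82 = 48.4596 per 1,000.
The Metro Area: 0.2590×5.92 + 0.1928×11.72 + 0.2099×41.44 + 0.1080×67.63 + 0.1316×158.07 + 0.0987×193.31 = 59.6765 per 1,000.
Difference = 48.4596 − 59.6765 = -11.2168.

-11.22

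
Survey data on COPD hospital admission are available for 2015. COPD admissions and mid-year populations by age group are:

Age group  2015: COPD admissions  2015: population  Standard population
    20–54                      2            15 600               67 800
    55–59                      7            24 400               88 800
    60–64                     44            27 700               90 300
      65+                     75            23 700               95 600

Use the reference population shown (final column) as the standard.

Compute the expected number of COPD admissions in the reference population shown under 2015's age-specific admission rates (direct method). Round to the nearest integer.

480

Age-specific rates per 10 000 for 2015: 1.28, 2.87, 15.88, 31.65.
Expected COPD admissions = Σ (standard pop × age-specific rate ÷ 10 000)
= 67 800×1.28/10 000 + 88 800×2.87/10 000 + 90 300×15.88/10 000 + 95 600×31.65/10 000
= 8.69 + 25.48 + 143.44 + 302.53 = 480.14.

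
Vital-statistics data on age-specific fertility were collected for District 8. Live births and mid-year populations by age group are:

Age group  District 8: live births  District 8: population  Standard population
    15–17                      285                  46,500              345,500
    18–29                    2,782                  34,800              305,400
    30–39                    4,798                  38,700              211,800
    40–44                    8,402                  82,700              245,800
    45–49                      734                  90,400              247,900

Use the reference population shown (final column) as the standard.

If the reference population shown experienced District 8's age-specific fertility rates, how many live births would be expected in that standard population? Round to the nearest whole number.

79776

Age-specific rates per 1,000 for District 8: 6.129, 79.943, 123.979, 101.596, 8.119.
Expected live births = Σ (standard pop × age-specific rate ÷ 1,000)
= 345,500×6.129/1,000 + 305,400×79.943/1,000 + 211,800×123.979/1,000 + 245,800×101.596/1,000 + 247,900×8.119/1,000
= 2117.58 + 24414.45 + 26258.82 + 24972.33 + 2012.82 = 79776.00.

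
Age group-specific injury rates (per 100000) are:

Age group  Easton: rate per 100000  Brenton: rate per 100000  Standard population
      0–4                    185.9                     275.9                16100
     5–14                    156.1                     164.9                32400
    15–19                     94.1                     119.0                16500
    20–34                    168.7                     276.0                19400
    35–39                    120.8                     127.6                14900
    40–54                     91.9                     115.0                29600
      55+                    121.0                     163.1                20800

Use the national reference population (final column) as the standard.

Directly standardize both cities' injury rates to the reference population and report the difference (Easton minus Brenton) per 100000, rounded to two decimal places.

-39.33

Standard total = 149700; weights = 0.1075, 0.2164, 0.1102, 0.1296, 0.0995, 0.1977, 0.1389.
Easton: 0.1075×185.9 + 0.2164×156.1 + 0.1102×94.1 + 0.1296×168.7 + 0.0995×120.8 + 0.1977×91.9 + 0.1389×121.0 = 133.0195 per 100000.
Brenton: 0.1075×275.9 + 0.2164×164.9 + 0.1102×119.0 + 0.1296×276.0 + 0.0995×127.6 + 0.1977×115.0 + 0.1389×163.1 = 172.3472 per 100000.
Difference = 133.0195 − 172.3472 = -39.3277.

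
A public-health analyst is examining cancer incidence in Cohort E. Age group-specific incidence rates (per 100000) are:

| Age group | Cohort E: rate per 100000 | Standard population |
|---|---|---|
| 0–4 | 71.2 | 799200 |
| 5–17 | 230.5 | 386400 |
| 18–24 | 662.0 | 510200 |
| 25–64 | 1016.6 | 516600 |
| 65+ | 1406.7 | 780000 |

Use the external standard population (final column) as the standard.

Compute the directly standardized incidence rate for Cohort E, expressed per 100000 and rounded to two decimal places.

Standard total = 2992400; weights = 0.2671, 0.1291, 0.1705, 0.1726, 0.2607.
Standardized rate: 0.2671×71.2 + 0.1291×230.5 + 0.1705×662.0 + 0.1726×1016.6 + 0.2607×1406.7 = 703.8238 per 100000.

703.82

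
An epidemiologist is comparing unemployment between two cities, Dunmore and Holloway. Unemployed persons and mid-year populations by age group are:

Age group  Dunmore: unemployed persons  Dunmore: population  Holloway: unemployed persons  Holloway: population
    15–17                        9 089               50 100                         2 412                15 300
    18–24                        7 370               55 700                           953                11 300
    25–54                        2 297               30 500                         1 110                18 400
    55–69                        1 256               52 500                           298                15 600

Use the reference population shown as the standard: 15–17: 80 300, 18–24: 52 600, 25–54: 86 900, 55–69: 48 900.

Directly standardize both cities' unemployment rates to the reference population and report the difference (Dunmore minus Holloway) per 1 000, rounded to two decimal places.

22.22

Age-specific rates per 1 000 for Dunmore: 181.417, 132.316, 75.311, 23.924.
For Holloway: 157.647, 84.336, 60.326, 19.103.
Standard total = 268 700; weights = 0.2988, 0.1958, 0.3234, 0.1820.
Dunmore: 0.2988×181.417 + 0.1958×132.316 + 0.3234×75.311 + 0.1820×23.924 = 108.8279 per 1 000.
Holloway: 0.2988×157.647 + 0.1958×84.336 + 0.3234×60.326 + 0.1820×19.103 = 86.6081 per 1 000.
Difference = 108.8279 − 86.6081 = 22.2198.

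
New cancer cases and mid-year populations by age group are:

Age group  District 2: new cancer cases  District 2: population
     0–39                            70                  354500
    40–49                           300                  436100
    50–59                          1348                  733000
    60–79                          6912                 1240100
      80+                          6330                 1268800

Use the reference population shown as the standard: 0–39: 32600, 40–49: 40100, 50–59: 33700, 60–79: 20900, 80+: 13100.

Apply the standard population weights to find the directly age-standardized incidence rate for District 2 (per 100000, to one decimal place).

Age-specific rates per 100000 for District 2: 19.75, 68.79, 183.90, 557.37, 498.90.
Standard total = 140400; weights = 0.2322, 0.2856, 0.2400, 0.1489, 0.0933.
Standardized rate: 0.2322×19.75 + 0.2856×68.79 + 0.2400×183.90 + 0.1489×557.37 + 0.0933×498.90 = 197.8948 per 100000.

197.9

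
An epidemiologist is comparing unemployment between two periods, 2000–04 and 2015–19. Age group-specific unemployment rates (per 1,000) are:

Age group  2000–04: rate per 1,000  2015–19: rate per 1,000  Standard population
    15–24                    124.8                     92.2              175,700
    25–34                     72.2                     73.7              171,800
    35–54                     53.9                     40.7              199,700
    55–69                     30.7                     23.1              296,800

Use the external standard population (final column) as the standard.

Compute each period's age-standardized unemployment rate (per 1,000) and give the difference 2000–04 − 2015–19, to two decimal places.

12.28

Standard total = 844,000; weights = 0.2082, 0.2036, 0.2366, 0.3517.
2000–04: 0.2082×124.8 + 0.2036×72.2 + 0.2366×53.9 + 0.3517×30.7 = 64.2262 per 1,000.
2015–19: 0.2082×92.2 + 0.2036×73.7 + 0.2366×40.7 + 0.3517×23.1 = 51.9491 per 1,000.
Difference = 64.2262 − 51.9491 = 12.2771.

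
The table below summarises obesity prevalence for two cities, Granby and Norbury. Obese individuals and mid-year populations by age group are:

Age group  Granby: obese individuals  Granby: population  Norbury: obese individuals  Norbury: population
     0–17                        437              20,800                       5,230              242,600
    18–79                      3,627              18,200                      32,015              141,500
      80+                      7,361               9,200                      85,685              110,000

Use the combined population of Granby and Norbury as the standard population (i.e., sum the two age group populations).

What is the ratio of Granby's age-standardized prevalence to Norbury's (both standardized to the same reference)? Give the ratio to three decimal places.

Age-specific rates per 1,000 for Granby: 21.010, 199.286, 800.109.
For Norbury: 21.558, 226.254, 778.955.
Combined standard total = 542,300; weights = 0.4857, 0.2945, 0.2198.
Granby: 0.4857×21.010 + 0.2945×199.286 + 0.2198×800.109 = 244.7590 per 1,000.
Norbury: 0.4857×21.558 + 0.2945×226.254 + 0.2198×778.955 = 248.3176 per 1,000.
Ratio = 244.7590 ÷ 248.3176 = 0.98567.

0.986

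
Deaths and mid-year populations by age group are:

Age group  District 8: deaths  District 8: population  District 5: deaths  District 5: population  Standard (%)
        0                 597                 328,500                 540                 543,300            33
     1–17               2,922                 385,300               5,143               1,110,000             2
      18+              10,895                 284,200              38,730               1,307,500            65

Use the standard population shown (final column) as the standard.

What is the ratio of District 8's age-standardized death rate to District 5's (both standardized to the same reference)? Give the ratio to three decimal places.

Age-specific rates per 100,000 for District 8: 181.74, 758.37, 3833.57.
For District 5: 99.39, 463.33, 2962.14.
Standard weights: 0.33, 0.02, 0.65.
District 8: 0.3300×181.74 + 0.0200×758.37 + 0.6500×3833.57 = 2566.9591 per 100,000.
District 5: 0.3300×99.39 + 0.0200×463.33 + 0.6500×2962.14 = 1967.4582 per 100,000.
Ratio = 2566.9591 ÷ 1967.4582 = 1.30471.

1.305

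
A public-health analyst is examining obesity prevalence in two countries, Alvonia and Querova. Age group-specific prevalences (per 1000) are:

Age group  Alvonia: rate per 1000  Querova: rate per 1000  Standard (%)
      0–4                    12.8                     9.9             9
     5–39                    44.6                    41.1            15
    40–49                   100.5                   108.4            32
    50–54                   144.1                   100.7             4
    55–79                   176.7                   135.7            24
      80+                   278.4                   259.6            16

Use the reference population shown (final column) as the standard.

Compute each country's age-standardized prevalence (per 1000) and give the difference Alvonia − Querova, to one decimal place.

Standard weights: 0.09, 0.15, 0.32, 0.04, 0.24, 0.16.
Alvonia: 0.0900×12.8 + 0.1500×44.6 + 0.3200×100.5 + 0.0400×144.1 + 0.2400×176.7 + 0.1600×278.4 = 132.7180 per 1000.
Querova: 0.0900×9.9 + 0.1500×41.1 + 0.3200×108.4 + 0.0400×100.7 + 0.2400×135.7 + 0.1600×259.6 = 119.8760 per 1000.
Difference = 132.7180 − 119.8760 = 12.8420.

12.8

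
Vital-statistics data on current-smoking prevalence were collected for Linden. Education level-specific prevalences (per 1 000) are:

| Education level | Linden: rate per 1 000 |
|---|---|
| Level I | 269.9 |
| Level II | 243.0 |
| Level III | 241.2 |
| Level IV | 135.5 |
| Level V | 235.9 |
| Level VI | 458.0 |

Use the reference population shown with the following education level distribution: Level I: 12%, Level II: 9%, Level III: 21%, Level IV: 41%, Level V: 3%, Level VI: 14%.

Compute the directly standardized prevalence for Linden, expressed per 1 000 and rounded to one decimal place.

Standard weights: 0.12, 0.09, 0.21, 0.41, 0.03, 0.14.
Standardized rate: 0.1200×269.9 + 0.0900×243.0 + 0.2100×241.2 + 0.4100×135.5 + 0.0300×235.9 + 0.1400×458.0 = 231.6620 per 1 000.

231.7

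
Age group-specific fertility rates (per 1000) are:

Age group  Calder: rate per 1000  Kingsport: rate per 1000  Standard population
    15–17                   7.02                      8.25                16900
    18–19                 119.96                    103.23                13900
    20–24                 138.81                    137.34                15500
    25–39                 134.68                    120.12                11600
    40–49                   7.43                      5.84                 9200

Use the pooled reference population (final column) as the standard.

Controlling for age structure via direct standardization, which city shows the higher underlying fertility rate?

Calder

Standard total = 67100; weights = 0.2519, 0.2072, 0.2310, 0.1729, 0.1371.
Calder: 0.2519×7.02 + 0.2072×119.96 + 0.2310×138.81 + 0.1729×134.68 + 0.1371×7.43 = 82.9848 per 1000.
Kingsport: 0.2519×8.25 + 0.2072×103.23 + 0.2310×137.34 + 0.1729×120.12 + 0.1371×5.84 = 76.7543 per 1000.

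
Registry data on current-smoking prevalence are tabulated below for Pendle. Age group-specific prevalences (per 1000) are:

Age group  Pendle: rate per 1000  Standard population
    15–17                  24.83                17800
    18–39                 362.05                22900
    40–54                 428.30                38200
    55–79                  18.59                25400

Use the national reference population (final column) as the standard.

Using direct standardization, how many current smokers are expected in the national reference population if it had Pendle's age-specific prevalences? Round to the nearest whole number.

Expected current smokers = Σ (standard pop × age-specific rate ÷ 1000)
= 17800×24.83/1000 + 22900×362.05/1000 + 38200×428.30/1000 + 25400×18.59/1000
= 441.97 + 8290.94 + 16361.06 + 472.19 = 25566.17.

25566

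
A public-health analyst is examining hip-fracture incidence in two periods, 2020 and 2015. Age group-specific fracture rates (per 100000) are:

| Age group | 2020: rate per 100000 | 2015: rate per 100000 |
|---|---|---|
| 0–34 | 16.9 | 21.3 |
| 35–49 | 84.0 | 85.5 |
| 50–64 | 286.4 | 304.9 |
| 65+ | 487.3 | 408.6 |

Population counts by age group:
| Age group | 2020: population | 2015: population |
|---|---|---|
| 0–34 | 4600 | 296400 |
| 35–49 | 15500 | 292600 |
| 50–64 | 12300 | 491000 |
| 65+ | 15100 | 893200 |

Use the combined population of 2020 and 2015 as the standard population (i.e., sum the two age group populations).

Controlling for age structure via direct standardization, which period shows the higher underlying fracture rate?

2020

Combined standard total = 2020700; weights = 0.1490, 0.1525, 0.2491, 0.4495.
2020: 0.1490×16.9 + 0.1525×84.0 + 0.2491×286.4 + 0.4495×487.3 = 305.6995 per 100000.
2015: 0.1490×21.3 + 0.1525×85.5 + 0.2491×304.9 + 0.4495×408.6 = 275.8160 per 100000.
The crude rates (258.12 vs 276.71) would put 2015 higher, but that reflects its age composition; once standardized to a common age structure, 2020 has the higher underlying rate.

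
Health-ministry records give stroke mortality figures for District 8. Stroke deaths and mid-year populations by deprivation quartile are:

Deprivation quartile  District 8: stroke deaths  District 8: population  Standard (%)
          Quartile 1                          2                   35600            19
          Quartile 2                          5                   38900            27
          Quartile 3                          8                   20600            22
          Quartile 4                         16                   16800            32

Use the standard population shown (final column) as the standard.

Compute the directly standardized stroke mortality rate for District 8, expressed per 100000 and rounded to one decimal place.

43.6

Deprivation-specific rates per 100000 for District 8: 5.62, 12.85, 38.83, 95.24.
Standard weights: 0.19, 0.27, 0.22, 0.32.
Standardized rate: 0.1900×5.62 + 0.2700×12.85 + 0.2200×38.83 + 0.3200×95.24 = 43.5577 per 100000.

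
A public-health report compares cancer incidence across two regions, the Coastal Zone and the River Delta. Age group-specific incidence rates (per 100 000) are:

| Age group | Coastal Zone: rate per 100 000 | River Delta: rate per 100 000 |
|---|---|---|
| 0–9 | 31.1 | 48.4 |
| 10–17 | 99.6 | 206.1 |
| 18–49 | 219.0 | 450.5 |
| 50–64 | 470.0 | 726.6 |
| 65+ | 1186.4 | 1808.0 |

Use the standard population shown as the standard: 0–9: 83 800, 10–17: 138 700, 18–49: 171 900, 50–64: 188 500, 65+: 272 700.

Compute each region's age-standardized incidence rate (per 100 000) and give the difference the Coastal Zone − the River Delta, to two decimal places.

Standard total = 855 600; weights = 0.0979, 0.1621, 0.2009, 0.2203, 0.3187.
The Coastal Zone: 0.0979×31.1 + 0.1621×99.6 + 0.2009×219.0 + 0.2203×470.0 + 0.3187×1186.4 = 544.8727 per 100 000.
The River Delta: 0.0979×48.4 + 0.1621×206.1 + 0.2009×450.5 + 0.2203×726.6 + 0.3187×1808.0 = 864.9937 per 100 000.
Difference = 544.8727 − 864.9937 = -320.1210.

-320.12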